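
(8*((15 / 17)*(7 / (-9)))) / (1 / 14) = -3920 / 51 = -76.86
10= 10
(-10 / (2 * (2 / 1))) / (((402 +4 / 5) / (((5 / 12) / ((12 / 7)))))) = -875 / 580032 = -0.00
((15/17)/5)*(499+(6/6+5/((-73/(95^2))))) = -25875/1241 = -20.85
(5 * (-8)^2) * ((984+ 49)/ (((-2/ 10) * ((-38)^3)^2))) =-25825/ 47045881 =-0.00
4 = 4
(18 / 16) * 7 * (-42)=-1323 / 4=-330.75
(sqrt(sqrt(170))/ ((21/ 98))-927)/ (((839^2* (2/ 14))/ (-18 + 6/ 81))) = 348964/ 2111763-47432* 170^(1/ 4)/ 57017601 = 0.16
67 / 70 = 0.96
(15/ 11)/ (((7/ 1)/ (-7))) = -15/ 11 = -1.36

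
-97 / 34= -2.85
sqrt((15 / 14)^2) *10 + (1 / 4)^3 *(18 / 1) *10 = 1515 / 112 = 13.53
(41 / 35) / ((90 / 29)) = 1189 / 3150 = 0.38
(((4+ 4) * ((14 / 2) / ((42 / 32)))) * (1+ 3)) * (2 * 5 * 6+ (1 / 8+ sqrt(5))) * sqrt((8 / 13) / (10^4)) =256 * sqrt(130) / 975+ 1184 * sqrt(26) / 75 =83.49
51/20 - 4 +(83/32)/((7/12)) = 839/280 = 3.00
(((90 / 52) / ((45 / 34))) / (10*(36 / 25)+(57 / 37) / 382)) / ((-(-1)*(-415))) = -240278 / 1098349707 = -0.00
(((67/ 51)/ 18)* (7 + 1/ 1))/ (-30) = -134/ 6885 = -0.02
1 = 1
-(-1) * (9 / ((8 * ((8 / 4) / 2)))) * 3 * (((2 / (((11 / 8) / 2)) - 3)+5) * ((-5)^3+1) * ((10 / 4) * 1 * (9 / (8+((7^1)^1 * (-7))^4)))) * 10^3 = -169492500 / 21137633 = -8.02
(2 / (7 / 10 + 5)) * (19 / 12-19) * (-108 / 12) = 55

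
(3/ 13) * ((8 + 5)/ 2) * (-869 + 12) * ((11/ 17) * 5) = -141405/ 34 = -4158.97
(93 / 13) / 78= 31 / 338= 0.09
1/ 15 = 0.07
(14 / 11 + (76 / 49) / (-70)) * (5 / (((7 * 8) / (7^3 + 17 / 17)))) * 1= 1014456 / 26411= 38.41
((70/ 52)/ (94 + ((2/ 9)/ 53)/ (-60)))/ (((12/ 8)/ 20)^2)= 44520000/ 17486807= 2.55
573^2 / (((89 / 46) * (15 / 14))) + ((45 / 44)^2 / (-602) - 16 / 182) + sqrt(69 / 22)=sqrt(1518) / 22 + 1067871036107327 / 6742255520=158386.61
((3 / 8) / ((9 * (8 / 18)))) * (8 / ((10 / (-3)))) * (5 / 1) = -9 / 8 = -1.12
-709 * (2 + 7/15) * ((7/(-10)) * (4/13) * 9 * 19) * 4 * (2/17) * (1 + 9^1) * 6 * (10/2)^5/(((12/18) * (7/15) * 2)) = 2018629350000/221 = 9134069457.01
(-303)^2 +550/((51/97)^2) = 243970159/2601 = 93798.60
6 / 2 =3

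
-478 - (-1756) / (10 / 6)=2878 / 5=575.60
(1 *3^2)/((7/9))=81/7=11.57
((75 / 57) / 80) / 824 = 5 / 250496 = 0.00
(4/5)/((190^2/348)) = 348/45125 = 0.01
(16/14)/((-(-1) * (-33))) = -0.03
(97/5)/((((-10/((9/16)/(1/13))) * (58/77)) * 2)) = -873873/92800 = -9.42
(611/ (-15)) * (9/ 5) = -1833/ 25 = -73.32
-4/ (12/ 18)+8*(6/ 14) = -18/ 7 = -2.57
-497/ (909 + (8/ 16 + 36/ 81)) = -8946/ 16379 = -0.55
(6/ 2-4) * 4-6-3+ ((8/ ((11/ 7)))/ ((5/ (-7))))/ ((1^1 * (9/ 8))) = -9571/ 495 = -19.34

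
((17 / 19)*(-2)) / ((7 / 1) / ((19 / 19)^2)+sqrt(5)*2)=-238 / 551+68*sqrt(5) / 551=-0.16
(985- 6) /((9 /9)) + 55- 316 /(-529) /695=380155586 /367655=1034.00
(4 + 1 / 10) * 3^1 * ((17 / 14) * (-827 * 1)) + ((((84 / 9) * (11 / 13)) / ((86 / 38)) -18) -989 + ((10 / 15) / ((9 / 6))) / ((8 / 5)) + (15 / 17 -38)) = -160355089109 / 11973780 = -13392.19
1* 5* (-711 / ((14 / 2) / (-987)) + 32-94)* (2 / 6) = 500945 / 3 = 166981.67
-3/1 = -3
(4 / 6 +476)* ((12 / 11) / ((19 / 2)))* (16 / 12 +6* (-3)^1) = -52000 / 57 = -912.28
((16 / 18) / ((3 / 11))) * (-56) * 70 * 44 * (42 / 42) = -15178240 / 27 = -562157.04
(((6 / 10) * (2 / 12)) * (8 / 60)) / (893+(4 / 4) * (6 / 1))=1 / 67425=0.00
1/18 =0.06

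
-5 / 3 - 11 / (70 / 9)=-647 / 210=-3.08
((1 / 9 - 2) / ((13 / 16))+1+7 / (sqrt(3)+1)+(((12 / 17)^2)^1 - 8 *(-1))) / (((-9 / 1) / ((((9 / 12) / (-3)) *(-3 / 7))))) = -sqrt(3) / 24 - 35489 / 811512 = -0.12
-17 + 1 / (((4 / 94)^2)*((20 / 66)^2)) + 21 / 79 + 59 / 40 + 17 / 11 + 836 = 2376293979 / 347600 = 6836.29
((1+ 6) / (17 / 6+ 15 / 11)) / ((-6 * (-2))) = 0.14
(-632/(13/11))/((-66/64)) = 20224/39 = 518.56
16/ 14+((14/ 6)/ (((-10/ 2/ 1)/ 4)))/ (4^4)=7631/ 6720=1.14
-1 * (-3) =3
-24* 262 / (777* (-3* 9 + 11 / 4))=0.33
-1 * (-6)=6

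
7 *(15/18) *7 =245/6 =40.83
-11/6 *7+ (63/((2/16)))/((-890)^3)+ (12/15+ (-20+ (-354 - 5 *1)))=-206749783853/528726750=-391.03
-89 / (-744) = 89 / 744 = 0.12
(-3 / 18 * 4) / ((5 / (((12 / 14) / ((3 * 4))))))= -1 / 105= -0.01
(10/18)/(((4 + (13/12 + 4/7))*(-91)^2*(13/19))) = 4/230685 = 0.00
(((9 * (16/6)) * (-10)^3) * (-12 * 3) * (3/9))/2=144000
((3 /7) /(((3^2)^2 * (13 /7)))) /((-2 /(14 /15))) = -7 /5265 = -0.00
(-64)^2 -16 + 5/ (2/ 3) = 8175/ 2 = 4087.50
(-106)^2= 11236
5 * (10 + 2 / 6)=155 / 3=51.67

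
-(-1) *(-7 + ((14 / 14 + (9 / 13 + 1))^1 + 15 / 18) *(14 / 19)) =-4.40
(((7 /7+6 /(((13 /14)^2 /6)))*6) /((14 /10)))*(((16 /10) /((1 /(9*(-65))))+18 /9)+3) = -28827750 /169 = -170578.40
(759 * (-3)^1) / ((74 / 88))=-2707.78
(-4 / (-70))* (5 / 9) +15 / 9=107 / 63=1.70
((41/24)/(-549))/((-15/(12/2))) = 41/32940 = 0.00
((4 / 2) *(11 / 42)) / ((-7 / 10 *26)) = -55 / 1911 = -0.03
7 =7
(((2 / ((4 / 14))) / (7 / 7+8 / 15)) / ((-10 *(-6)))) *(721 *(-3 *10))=-75705 / 46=-1645.76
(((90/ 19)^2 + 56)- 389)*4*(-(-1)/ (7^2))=-448452/ 17689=-25.35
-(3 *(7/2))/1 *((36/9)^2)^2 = -2688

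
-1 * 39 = -39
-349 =-349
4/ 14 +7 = 51/ 7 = 7.29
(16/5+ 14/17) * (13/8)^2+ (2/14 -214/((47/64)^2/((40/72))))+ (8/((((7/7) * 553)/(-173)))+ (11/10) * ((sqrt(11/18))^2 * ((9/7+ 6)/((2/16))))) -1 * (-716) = 463940727217/854405856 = 543.00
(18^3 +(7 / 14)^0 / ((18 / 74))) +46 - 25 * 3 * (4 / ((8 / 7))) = 5619.61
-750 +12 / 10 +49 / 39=-145771 / 195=-747.54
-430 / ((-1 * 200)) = 43 / 20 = 2.15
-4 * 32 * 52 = -6656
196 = 196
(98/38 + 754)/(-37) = -14375/703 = -20.45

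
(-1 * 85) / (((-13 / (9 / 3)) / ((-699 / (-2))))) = 178245 / 26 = 6855.58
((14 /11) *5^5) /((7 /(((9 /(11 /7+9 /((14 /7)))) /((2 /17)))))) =78750 /11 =7159.09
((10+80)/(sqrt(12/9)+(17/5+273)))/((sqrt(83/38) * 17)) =0.01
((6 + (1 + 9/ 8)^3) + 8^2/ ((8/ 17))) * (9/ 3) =232851/ 512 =454.79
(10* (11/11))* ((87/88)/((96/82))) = 5945/704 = 8.44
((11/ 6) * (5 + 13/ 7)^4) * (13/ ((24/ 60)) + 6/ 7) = 135208.21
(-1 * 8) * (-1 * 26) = 208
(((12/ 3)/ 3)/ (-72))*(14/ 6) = -7/ 162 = -0.04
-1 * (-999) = 999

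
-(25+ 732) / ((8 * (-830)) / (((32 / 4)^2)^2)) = 193792 / 415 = 466.97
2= 2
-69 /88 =-0.78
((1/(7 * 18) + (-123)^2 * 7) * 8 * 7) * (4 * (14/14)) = 213500464/9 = 23722273.78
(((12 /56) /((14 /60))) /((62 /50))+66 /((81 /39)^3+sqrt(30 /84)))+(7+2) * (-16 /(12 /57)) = -5543552093859315 /8202224504719 - 318569394 * sqrt(70) /5399752801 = -676.35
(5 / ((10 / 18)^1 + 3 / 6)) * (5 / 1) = 450 / 19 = 23.68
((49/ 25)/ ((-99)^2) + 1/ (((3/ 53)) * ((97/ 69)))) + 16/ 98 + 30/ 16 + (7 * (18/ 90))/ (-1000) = 425199057463/ 29115095625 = 14.60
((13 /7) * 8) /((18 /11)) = 572 /63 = 9.08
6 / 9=2 / 3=0.67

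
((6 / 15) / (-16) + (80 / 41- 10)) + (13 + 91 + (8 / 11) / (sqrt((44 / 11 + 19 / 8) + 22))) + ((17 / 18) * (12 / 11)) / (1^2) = 16 * sqrt(454) / 2497 + 5247287 / 54120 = 97.09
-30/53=-0.57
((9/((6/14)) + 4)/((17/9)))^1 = 225/17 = 13.24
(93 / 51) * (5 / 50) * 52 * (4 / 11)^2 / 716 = 3224 / 1841015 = 0.00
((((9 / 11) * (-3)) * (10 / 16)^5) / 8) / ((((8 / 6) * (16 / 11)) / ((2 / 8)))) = -253125 / 67108864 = -0.00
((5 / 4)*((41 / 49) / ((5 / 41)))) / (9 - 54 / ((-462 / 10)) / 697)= 12888227 / 13527108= 0.95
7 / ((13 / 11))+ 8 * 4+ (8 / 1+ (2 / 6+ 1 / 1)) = 1843 / 39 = 47.26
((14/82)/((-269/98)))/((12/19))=-6517/66174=-0.10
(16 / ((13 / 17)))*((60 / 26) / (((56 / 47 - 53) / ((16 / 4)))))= -306816 / 82303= -3.73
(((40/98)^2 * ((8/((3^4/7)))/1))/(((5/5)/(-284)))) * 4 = -3635200/27783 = -130.84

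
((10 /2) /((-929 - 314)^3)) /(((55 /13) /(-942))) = 12246 /21125454977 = 0.00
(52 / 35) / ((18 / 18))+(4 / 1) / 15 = 184 / 105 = 1.75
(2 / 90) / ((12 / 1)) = 1 / 540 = 0.00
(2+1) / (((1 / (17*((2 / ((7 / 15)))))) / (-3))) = -4590 / 7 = -655.71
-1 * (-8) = 8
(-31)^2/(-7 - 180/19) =-58.34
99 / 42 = 33 / 14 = 2.36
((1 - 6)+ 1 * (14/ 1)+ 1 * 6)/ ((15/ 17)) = 17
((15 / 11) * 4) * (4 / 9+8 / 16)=170 / 33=5.15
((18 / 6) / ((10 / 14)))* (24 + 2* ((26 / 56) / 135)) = 45373 / 450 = 100.83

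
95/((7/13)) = 1235/7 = 176.43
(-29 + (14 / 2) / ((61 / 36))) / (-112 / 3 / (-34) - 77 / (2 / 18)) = 0.04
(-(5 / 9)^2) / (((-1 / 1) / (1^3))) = 25 / 81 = 0.31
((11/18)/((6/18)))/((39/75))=275/78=3.53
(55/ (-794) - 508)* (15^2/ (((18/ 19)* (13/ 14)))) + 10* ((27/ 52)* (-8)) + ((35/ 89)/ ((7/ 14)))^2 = -10628006896435/ 81760562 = -129989.41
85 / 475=17 / 95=0.18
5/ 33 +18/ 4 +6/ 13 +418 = 363031/ 858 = 423.11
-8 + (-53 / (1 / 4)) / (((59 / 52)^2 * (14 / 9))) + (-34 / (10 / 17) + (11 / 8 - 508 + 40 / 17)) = -11199982063 / 16569560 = -675.94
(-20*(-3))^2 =3600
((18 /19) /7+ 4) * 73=40150 /133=301.88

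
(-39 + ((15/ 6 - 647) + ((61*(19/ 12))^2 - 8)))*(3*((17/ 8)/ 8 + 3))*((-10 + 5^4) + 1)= 20014944565/ 384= 52122251.47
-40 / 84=-10 / 21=-0.48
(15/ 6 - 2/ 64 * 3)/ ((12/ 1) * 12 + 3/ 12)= 77/ 4616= 0.02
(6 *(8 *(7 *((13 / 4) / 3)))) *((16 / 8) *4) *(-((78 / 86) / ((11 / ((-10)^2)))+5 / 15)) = -35447776 / 1419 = -24980.81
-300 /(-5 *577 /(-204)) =-12240 /577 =-21.21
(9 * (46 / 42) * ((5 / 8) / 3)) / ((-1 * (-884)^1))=0.00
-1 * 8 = -8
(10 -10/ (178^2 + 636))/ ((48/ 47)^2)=7932519/ 827392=9.59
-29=-29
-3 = -3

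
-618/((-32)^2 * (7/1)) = -309/3584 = -0.09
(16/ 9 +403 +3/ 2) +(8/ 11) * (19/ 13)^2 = 13646851/ 33462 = 407.83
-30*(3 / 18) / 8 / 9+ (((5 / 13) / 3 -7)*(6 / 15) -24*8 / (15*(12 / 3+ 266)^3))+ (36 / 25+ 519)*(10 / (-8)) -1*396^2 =-201465522280957 / 1279395000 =-157469.37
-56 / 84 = -2 / 3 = -0.67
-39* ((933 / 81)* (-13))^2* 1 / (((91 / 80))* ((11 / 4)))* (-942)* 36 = 6569723630080 / 693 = 9480120678.33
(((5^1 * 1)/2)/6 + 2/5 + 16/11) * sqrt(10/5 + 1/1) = 3.93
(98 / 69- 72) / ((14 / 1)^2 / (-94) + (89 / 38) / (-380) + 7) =-3305171600 / 229870533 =-14.38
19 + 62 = 81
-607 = -607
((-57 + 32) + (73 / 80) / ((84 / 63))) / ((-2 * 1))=7781 / 640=12.16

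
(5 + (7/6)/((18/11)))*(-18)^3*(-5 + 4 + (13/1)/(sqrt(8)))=33318 - 216567*sqrt(2)/2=-119817.99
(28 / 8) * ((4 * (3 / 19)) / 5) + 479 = 45547 / 95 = 479.44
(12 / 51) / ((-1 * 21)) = -4 / 357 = -0.01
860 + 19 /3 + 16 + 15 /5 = 885.33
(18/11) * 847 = 1386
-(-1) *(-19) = -19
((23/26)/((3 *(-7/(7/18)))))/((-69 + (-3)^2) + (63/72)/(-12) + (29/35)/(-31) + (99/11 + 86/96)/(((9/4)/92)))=-8680/182551759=-0.00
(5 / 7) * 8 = 40 / 7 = 5.71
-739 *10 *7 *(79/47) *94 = -8173340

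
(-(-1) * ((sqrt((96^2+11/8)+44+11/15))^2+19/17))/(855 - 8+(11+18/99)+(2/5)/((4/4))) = 207866791/19266576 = 10.79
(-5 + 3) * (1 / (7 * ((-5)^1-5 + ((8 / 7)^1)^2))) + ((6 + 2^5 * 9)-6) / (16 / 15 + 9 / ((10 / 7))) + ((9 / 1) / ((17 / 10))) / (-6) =1800332 / 47073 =38.25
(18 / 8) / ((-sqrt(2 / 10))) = -9 * sqrt(5) / 4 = -5.03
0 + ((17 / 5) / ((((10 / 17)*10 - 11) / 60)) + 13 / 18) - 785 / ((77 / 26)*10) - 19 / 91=-34410755 / 522522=-65.86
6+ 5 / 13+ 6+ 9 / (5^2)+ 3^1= 5117 / 325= 15.74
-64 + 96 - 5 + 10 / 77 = 2089 / 77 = 27.13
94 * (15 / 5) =282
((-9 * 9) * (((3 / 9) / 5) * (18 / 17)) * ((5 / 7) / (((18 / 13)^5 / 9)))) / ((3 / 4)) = -371293 / 38556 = -9.63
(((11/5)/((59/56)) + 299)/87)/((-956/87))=-88821/282020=-0.31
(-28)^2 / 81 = 9.68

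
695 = 695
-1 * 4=-4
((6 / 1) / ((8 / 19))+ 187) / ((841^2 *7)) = 115 / 2829124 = 0.00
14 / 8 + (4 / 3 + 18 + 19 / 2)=367 / 12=30.58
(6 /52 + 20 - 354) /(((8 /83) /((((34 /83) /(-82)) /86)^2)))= -2508809 /214637718464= -0.00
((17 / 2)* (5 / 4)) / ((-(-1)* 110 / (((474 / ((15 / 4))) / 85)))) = 79 / 550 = 0.14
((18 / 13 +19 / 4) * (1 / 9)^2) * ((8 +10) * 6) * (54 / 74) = 2871 / 481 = 5.97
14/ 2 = 7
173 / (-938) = -173 / 938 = -0.18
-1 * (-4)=4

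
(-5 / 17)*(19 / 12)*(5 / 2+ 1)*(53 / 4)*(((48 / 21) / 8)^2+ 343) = -84643385 / 11424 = -7409.26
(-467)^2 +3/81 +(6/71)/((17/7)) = 7107304762/32589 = 218089.07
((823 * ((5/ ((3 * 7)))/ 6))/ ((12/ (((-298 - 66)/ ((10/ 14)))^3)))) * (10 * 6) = -972456246944/ 45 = -21610138820.98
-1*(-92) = 92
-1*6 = -6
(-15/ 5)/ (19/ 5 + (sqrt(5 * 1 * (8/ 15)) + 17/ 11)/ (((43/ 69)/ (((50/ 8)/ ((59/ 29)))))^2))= -3980137538647030223760/ 4348820794329720690721 + 1559159288698324500000 * sqrt(6)/ 4348820794329720690721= -0.04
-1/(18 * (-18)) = 1/324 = 0.00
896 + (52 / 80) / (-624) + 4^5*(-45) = -43376641 / 960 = -45184.00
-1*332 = -332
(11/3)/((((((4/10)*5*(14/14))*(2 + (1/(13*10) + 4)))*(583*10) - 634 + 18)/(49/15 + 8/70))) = 923/5169654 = 0.00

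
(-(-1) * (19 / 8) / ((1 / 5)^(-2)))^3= 6859 / 8000000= 0.00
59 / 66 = 0.89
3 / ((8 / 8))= 3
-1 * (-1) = 1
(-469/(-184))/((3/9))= 1407/184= 7.65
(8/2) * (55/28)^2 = 3025/196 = 15.43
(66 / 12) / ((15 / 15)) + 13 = 18.50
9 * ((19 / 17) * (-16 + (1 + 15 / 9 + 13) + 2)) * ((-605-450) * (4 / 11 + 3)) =-11124975 / 187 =-59491.84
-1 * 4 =-4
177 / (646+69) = 177 / 715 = 0.25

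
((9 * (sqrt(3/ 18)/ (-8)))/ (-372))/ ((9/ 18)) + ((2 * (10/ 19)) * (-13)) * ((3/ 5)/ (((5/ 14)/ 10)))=-4368/ 19 + sqrt(6)/ 992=-229.89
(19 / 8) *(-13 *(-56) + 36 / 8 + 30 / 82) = 1141805 / 656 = 1740.56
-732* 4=-2928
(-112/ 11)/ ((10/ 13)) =-728/ 55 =-13.24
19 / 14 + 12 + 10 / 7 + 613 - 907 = -3909 / 14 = -279.21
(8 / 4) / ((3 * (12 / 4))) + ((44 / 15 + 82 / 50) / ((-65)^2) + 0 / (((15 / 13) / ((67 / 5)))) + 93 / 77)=104753608 / 73198125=1.43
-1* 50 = -50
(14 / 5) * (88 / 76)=308 / 95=3.24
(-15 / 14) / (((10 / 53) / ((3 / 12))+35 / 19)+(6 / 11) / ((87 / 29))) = -0.39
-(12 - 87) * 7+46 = 571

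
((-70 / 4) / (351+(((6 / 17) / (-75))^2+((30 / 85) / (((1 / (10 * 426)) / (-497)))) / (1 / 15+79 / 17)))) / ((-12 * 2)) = -3799446875 / 824204437714608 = -0.00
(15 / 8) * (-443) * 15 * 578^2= -8324955675 / 2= -4162477837.50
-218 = -218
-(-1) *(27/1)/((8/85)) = 286.88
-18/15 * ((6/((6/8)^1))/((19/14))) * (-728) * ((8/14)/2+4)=419328/19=22069.89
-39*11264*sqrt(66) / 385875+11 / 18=-8.64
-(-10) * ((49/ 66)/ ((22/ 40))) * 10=49000/ 363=134.99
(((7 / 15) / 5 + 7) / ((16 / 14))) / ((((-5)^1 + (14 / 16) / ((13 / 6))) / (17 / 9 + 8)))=-2154334 / 161325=-13.35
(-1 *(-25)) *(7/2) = 175/2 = 87.50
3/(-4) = -3/4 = -0.75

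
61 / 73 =0.84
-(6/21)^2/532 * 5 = -5/6517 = -0.00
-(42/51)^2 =-196/289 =-0.68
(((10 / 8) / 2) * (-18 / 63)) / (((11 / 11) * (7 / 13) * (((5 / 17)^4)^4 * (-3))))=632595494383669290253 / 17944335937500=35253212.86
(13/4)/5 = 0.65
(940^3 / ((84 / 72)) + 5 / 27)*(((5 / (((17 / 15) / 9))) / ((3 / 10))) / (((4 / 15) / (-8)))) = -336386520087500 / 119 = -2826777479726.89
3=3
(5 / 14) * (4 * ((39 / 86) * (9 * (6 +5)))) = 19305 / 301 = 64.14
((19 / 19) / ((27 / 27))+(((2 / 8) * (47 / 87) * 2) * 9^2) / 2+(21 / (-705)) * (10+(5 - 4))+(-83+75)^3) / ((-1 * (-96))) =-4546859 / 872320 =-5.21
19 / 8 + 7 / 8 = 13 / 4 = 3.25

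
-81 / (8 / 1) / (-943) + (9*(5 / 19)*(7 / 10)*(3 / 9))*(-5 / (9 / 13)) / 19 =-1628537 / 8170152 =-0.20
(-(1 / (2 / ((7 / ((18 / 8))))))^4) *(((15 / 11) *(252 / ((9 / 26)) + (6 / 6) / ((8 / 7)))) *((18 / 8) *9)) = -70001155 / 594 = -117847.06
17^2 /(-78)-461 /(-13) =2477 /78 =31.76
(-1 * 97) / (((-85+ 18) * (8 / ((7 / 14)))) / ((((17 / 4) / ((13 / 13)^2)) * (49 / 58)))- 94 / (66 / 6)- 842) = 888811 / 10529292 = 0.08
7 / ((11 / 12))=84 / 11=7.64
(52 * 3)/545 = 156/545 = 0.29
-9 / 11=-0.82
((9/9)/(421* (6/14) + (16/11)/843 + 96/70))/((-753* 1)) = -15455/2115738487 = -0.00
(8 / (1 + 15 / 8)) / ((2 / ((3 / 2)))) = 48 / 23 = 2.09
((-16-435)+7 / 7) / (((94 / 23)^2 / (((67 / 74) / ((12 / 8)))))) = -2658225 / 163466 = -16.26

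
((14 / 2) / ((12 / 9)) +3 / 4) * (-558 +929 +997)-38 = 8170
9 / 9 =1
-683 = -683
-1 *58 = -58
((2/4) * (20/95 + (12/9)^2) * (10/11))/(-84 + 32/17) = -7225/656469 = -0.01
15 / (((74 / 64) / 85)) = 40800 / 37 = 1102.70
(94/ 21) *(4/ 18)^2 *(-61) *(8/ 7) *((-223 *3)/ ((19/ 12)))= 163671296/ 25137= 6511.17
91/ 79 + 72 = 5779/ 79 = 73.15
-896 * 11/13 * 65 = -49280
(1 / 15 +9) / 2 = 68 / 15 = 4.53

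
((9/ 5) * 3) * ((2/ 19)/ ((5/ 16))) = 864/ 475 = 1.82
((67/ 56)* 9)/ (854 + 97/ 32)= 2412/ 191975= 0.01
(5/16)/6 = 5/96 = 0.05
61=61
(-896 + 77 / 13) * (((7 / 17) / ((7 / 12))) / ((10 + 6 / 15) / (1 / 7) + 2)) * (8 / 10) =-277704 / 41327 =-6.72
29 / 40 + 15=629 / 40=15.72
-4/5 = -0.80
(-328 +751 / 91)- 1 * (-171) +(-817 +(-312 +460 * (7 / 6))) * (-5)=767927 / 273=2812.92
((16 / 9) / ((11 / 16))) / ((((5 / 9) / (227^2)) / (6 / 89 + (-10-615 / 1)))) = -733693811456 / 4895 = -149886376.19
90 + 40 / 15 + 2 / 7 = 1952 / 21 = 92.95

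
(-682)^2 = 465124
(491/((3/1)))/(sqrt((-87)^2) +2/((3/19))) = 491/299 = 1.64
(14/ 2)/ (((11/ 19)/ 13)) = 1729/ 11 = 157.18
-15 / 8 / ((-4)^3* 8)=15 / 4096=0.00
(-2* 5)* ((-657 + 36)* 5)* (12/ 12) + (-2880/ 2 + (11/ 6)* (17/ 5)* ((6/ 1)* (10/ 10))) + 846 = 152467/ 5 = 30493.40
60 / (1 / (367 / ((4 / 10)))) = 55050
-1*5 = -5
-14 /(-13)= 14 /13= 1.08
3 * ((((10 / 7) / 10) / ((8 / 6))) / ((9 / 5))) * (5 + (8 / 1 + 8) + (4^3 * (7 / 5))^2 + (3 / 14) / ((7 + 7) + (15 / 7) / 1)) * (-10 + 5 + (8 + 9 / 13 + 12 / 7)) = 5593772967 / 719810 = 7771.18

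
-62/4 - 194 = -419/2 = -209.50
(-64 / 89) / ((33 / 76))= -4864 / 2937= -1.66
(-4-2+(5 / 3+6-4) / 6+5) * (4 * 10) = -140 / 9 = -15.56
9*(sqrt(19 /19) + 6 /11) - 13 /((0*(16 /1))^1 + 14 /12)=213 /77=2.77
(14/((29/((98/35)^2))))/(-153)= -2744/110925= -0.02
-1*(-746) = 746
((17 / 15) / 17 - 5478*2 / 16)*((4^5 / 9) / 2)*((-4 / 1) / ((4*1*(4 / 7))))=9202144 / 135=68164.03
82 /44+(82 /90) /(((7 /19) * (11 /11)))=30053 /6930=4.34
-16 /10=-8 /5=-1.60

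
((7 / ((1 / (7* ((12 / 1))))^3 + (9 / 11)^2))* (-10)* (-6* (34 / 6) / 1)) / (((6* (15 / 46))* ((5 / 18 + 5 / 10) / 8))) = 897325406208 / 48009145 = 18690.72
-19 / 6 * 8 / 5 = -76 / 15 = -5.07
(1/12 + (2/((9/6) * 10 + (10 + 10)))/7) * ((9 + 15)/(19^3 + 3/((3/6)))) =538/1681925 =0.00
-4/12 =-1/3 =-0.33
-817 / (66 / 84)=-11438 / 11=-1039.82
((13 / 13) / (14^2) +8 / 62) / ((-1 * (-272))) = 815 / 1652672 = 0.00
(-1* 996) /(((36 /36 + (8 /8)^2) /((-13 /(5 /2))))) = 12948 /5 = 2589.60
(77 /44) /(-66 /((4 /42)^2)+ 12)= -7 /29058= -0.00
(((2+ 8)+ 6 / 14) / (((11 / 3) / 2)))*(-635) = -278130 / 77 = -3612.08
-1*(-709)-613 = 96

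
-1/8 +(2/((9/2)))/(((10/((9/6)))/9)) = 19/40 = 0.48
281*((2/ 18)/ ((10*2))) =281/ 180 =1.56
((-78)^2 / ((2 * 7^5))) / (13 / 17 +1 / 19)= 163761 / 739508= 0.22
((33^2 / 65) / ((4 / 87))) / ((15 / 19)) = 600039 / 1300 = 461.57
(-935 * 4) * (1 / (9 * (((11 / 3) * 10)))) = -34 / 3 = -11.33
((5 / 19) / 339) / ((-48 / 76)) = -5 / 4068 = -0.00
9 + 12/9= 31/3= 10.33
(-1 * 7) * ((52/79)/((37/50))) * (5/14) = -6500/2923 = -2.22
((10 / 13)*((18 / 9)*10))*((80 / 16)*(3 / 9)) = 1000 / 39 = 25.64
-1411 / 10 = -141.10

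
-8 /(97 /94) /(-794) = 376 /38509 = 0.01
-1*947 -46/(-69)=-2839/3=-946.33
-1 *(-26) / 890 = 13 / 445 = 0.03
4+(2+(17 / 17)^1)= 7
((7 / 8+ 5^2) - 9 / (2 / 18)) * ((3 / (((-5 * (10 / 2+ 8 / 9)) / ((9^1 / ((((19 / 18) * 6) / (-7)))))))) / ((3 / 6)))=-2250423 / 20140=-111.74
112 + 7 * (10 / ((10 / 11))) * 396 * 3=91588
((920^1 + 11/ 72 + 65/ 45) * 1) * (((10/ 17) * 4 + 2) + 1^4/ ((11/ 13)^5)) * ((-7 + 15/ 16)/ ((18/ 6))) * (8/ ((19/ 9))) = -39111544374475/ 832311568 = -46991.47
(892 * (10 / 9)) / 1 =8920 / 9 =991.11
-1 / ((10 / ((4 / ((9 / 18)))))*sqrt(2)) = -2*sqrt(2) / 5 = -0.57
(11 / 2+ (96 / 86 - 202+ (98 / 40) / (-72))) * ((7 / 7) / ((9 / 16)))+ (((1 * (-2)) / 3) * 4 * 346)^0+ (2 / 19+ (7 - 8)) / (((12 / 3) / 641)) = -489.79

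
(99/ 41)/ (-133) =-99/ 5453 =-0.02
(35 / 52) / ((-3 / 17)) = -595 / 156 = -3.81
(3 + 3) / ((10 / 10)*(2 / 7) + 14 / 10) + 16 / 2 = 682 / 59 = 11.56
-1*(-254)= 254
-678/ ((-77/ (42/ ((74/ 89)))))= 181026/ 407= 444.78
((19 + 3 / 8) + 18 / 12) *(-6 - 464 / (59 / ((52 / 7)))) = -2221601 / 1652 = -1344.79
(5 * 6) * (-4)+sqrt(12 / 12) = -119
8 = 8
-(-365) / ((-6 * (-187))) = 365 / 1122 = 0.33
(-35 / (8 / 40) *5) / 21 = -125 / 3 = -41.67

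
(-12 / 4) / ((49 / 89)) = -267 / 49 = -5.45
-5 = -5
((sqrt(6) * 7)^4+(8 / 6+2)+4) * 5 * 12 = 5186600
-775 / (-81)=775 / 81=9.57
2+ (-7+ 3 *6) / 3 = 17 / 3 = 5.67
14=14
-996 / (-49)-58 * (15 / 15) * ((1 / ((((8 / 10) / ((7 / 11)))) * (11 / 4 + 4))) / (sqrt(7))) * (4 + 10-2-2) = 996 / 49-2900 * sqrt(7) / 297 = -5.51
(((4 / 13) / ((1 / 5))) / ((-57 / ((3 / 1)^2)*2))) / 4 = -0.03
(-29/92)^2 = 841/8464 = 0.10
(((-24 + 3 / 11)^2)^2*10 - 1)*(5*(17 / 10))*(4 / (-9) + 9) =5522158320511 / 23958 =230493293.28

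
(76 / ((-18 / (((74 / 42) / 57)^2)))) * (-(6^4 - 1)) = 506530 / 96957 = 5.22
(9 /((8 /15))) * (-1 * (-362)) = 24435 /4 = 6108.75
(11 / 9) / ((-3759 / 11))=-121 / 33831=-0.00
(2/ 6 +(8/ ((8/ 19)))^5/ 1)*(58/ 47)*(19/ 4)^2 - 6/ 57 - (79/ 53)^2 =2075247252647743/ 30101244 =68942242.14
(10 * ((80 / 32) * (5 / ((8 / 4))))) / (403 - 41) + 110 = 79765 / 724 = 110.17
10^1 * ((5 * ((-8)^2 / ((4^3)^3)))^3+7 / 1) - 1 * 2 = 68.00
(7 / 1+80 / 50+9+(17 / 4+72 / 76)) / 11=8663 / 4180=2.07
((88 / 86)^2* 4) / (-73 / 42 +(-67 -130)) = -325248 / 15433603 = -0.02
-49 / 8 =-6.12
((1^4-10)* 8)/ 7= -72/ 7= -10.29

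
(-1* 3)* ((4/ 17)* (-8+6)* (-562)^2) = 7580256/ 17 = 445897.41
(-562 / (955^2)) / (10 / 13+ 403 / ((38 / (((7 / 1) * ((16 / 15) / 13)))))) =-208221 / 2318185145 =-0.00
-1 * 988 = -988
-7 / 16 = -0.44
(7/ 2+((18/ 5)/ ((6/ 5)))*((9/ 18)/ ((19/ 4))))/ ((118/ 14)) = 1015/ 2242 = 0.45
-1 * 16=-16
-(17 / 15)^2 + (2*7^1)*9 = 28061 / 225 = 124.72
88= 88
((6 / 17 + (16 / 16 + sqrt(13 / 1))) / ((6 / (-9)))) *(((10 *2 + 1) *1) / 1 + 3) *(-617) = 510876 / 17 + 22212 *sqrt(13) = 110138.03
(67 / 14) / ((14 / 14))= 67 / 14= 4.79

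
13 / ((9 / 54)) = 78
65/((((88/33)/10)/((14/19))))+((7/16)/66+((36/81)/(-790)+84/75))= 21485195849/118879200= 180.73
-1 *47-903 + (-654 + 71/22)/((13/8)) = -193118/143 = -1350.48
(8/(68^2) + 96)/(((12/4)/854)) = 23693803/867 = 27328.49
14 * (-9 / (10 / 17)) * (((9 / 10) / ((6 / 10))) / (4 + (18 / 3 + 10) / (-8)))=-3213 / 20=-160.65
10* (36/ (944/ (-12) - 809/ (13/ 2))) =-7020/ 3961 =-1.77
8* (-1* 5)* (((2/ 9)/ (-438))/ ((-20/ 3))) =-2/ 657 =-0.00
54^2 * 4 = 11664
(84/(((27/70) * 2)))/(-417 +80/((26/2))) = -0.27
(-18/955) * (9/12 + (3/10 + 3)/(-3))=63/9550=0.01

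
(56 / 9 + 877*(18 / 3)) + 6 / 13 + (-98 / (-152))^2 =3560815253 / 675792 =5269.10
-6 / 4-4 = -11 / 2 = -5.50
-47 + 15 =-32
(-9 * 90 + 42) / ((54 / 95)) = -12160 / 9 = -1351.11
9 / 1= 9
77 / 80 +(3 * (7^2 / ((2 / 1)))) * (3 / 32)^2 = 16471 / 10240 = 1.61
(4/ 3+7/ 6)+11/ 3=37/ 6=6.17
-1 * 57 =-57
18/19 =0.95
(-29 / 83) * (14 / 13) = -406 / 1079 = -0.38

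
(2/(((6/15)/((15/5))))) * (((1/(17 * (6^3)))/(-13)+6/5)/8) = 286411/127296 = 2.25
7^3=343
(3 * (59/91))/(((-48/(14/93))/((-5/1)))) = 0.03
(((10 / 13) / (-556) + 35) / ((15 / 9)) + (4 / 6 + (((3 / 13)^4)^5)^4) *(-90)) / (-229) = 1414447496231444614082496958666882485567706792682525847502035072973512379244397766604955606693 / 8305168781375681638623608382992883570303780430260671774289763317570383214065372447524955286062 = 0.17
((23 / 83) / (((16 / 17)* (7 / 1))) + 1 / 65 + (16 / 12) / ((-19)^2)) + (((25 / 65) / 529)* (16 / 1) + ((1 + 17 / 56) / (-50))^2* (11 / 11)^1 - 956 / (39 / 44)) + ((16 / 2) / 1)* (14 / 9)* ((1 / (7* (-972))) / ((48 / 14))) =-11431073533911847752481 / 10599134885670240000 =-1078.49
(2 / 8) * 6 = 3 / 2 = 1.50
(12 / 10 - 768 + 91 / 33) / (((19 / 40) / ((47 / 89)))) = -47401192 / 55803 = -849.44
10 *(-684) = -6840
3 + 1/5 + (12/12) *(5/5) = 21/5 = 4.20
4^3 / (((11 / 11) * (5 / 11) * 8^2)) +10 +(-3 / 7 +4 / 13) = 5496 / 455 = 12.08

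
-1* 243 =-243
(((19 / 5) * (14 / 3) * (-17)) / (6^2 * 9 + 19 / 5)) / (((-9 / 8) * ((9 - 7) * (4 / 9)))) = 4522 / 4917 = 0.92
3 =3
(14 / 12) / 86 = 7 / 516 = 0.01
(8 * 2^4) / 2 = 64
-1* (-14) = 14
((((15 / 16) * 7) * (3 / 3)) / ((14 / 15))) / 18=25 / 64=0.39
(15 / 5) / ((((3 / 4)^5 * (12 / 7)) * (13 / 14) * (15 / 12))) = 100352 / 15795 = 6.35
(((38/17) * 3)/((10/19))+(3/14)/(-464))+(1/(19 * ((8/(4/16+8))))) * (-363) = -36517149/5245520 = -6.96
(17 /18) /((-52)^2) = 17 /48672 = 0.00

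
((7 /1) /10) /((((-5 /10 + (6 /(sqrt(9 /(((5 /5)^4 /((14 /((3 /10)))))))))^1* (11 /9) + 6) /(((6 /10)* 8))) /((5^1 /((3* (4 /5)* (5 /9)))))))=23814 /10351 -756* sqrt(105) /51755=2.15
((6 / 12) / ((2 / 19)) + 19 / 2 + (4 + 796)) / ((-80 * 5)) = -3257 / 1600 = -2.04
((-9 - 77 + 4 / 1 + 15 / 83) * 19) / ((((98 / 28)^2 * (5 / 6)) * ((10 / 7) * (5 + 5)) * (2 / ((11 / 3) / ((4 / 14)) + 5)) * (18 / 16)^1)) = -55224412 / 653625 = -84.49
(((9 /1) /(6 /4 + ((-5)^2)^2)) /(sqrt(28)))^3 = 729 * sqrt(7) /96393842573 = 0.00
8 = 8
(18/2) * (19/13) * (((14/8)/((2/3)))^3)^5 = 11648916477684737673471/457396837154816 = 25467855.33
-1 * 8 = -8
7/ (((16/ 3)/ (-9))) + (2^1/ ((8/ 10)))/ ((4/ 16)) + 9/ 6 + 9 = 8.69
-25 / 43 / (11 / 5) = -125 / 473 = -0.26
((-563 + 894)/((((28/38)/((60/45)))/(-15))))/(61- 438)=23.83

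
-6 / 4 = -3 / 2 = -1.50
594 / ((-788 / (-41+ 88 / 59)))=692307 / 23246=29.78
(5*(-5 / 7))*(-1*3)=75 / 7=10.71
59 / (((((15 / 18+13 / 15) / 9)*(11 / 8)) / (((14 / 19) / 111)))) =198240 / 131461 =1.51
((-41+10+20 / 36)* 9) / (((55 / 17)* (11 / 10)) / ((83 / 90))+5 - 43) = 386614 / 48173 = 8.03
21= 21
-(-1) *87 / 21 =29 / 7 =4.14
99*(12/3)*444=175824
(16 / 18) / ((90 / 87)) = 116 / 135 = 0.86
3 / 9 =1 / 3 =0.33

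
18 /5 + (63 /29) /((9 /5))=697 /145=4.81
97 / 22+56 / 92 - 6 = -497 / 506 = -0.98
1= 1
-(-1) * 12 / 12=1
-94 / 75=-1.25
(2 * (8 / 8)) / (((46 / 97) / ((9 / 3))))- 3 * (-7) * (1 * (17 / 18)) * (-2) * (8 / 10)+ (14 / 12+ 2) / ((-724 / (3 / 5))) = -1906699 / 99912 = -19.08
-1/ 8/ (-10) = 1/ 80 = 0.01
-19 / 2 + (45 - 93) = -115 / 2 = -57.50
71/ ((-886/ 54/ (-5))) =9585/ 443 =21.64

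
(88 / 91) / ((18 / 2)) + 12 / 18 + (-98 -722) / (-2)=336424 / 819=410.77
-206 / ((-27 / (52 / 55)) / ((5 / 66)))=5356 / 9801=0.55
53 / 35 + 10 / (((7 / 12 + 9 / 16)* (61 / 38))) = 6.95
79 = 79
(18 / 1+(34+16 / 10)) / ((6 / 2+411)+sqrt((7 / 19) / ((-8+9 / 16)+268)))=2197154718 / 16970560555 -268 *sqrt(554477) / 16970560555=0.13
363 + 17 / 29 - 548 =-5348 / 29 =-184.41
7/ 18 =0.39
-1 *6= -6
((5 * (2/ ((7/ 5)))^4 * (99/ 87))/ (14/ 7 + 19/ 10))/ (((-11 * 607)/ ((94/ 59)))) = -47000000/ 32417103901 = -0.00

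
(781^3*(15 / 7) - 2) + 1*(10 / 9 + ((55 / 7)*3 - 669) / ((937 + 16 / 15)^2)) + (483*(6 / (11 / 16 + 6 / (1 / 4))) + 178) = 5029606598671681680929 / 4927056825285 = 1020813596.64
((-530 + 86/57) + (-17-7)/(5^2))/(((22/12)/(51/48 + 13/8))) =-776.13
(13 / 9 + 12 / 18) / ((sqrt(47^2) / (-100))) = -1900 / 423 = -4.49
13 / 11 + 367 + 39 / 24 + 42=36239 / 88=411.81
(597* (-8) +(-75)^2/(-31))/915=-51227/9455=-5.42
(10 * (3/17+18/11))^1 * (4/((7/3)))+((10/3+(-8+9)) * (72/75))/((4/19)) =1663646/32725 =50.84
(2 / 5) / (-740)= -1 / 1850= -0.00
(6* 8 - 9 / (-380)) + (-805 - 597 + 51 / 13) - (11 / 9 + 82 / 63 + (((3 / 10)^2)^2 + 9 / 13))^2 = -1360.45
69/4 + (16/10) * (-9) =57/20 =2.85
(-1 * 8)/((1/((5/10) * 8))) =-32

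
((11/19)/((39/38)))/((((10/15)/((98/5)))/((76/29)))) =81928/1885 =43.46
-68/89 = -0.76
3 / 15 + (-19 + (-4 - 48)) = -354 / 5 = -70.80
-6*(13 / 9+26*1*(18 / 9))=-962 / 3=-320.67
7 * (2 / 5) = 14 / 5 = 2.80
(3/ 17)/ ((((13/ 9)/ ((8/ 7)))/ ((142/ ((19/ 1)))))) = 30672/ 29393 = 1.04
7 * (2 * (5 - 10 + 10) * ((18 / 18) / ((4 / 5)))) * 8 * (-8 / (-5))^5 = 917504 / 125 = 7340.03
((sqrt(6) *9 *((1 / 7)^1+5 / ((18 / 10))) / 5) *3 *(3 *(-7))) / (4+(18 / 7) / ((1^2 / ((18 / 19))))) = -27531 *sqrt(6) / 535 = -126.05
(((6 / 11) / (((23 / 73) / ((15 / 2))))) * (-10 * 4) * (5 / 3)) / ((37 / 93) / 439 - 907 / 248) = 71528904000 / 302138419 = 236.74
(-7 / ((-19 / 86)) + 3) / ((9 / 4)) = 2636 / 171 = 15.42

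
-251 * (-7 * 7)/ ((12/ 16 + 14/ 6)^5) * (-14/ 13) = -42845386752/ 901471441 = -47.53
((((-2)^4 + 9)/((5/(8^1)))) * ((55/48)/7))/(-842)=-0.01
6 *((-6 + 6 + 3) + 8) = 66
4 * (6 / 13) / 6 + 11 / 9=179 / 117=1.53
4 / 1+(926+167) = 1097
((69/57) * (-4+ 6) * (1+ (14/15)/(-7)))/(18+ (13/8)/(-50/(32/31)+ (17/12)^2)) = 1999114/17116245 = 0.12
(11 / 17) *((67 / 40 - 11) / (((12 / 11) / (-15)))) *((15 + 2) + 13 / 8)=1545.22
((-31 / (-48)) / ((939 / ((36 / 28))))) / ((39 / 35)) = 155 / 195312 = 0.00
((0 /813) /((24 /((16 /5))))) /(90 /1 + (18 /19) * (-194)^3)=0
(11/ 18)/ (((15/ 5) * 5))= 11/ 270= 0.04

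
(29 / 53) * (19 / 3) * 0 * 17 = 0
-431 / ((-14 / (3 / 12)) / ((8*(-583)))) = -251273 / 7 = -35896.14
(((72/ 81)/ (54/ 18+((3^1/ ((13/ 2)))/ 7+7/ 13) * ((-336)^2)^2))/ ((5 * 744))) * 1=13/ 419099576073615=0.00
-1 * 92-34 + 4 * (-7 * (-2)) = -70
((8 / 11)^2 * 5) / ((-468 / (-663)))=1360 / 363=3.75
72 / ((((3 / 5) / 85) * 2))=5100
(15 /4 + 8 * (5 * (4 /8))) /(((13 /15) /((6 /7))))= 4275 /182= 23.49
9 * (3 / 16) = 27 / 16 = 1.69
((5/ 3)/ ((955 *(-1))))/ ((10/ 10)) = -1/ 573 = -0.00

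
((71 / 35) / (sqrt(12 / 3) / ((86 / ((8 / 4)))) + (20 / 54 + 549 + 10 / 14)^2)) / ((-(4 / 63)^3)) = -3895596984573 / 148730888048000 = -0.03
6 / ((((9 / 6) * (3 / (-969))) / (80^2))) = -8268800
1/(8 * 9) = 1/72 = 0.01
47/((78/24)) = 188/13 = 14.46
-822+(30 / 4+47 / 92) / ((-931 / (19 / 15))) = -55584377 / 67620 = -822.01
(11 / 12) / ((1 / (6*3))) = 16.50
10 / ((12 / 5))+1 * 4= 8.17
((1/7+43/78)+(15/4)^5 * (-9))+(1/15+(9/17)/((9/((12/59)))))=-9355825253233/1401953280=-6673.42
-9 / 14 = -0.64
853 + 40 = 893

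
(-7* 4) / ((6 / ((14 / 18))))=-3.63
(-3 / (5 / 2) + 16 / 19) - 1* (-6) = 536 / 95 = 5.64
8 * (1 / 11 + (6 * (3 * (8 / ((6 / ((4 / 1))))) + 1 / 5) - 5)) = 738.33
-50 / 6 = -25 / 3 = -8.33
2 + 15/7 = 29/7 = 4.14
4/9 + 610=5494/9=610.44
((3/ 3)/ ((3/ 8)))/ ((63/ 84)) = 32/ 9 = 3.56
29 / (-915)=-29 / 915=-0.03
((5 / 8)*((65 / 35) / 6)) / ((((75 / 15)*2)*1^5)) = 13 / 672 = 0.02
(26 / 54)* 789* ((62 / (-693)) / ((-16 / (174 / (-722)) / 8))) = -3073681 / 750519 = -4.10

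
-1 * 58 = -58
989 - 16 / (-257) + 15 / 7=1783178 / 1799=991.21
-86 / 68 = -43 / 34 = -1.26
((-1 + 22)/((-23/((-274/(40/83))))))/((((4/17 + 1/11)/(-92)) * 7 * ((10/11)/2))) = -46013.40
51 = 51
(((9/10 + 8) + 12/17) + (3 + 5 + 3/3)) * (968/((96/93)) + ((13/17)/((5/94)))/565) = 569803895069/32657000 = 17448.14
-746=-746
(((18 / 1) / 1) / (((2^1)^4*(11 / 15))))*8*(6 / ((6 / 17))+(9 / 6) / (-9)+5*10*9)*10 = 630225 / 11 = 57293.18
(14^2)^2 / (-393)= -38416 / 393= -97.75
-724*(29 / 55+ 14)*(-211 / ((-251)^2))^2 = -25754329996 / 218301930055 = -0.12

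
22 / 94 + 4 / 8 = 69 / 94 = 0.73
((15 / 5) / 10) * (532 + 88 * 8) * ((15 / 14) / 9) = 44.14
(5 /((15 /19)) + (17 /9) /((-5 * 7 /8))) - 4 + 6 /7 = 869 /315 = 2.76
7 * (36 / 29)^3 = 13.39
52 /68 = 13 /17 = 0.76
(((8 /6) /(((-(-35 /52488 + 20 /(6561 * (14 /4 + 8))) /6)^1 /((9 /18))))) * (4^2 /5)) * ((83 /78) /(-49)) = -1068795648 /1544725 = -691.90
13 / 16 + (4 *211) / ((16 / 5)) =4233 / 16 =264.56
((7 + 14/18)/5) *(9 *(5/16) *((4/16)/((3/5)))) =175/96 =1.82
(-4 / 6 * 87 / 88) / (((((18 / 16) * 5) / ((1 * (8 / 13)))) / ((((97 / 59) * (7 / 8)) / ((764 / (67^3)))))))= -40.83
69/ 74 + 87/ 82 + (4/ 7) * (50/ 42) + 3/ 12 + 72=66831623/ 891996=74.92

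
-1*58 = -58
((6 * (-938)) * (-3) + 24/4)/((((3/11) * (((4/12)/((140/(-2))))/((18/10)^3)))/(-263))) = 99738686124/5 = 19947737224.80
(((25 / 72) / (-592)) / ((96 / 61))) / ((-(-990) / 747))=-25315 / 90021888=-0.00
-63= -63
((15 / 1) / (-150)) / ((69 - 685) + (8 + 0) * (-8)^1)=1 / 6800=0.00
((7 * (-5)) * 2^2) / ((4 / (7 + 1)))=-280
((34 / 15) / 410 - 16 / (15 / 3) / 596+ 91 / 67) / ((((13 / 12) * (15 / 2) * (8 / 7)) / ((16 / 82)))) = 2335133696 / 81809437125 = 0.03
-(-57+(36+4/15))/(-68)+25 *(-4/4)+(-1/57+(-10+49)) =88357/6460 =13.68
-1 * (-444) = 444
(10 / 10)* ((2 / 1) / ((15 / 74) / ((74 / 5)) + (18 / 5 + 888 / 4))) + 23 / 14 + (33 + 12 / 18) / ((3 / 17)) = 16641734555 / 86482242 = 192.43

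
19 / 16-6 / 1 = -77 / 16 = -4.81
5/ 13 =0.38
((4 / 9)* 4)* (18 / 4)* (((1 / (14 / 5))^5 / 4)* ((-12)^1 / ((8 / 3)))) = -28125 / 537824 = -0.05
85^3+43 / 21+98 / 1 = 12898726 / 21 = 614225.05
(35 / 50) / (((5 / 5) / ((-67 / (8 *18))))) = -469 / 1440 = -0.33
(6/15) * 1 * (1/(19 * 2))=1/95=0.01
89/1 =89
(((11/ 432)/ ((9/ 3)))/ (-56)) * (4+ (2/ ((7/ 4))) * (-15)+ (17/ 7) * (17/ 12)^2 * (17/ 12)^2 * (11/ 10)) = 5435089/ 15049359360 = 0.00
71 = 71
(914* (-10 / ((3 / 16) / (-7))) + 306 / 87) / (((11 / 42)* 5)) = 415618364 / 1595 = 260575.78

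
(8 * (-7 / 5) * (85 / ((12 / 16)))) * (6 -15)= 11424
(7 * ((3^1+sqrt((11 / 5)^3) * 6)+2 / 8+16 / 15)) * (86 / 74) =194.39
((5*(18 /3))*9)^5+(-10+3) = 1434890699993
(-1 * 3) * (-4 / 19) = 12 / 19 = 0.63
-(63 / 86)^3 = -250047 / 636056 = -0.39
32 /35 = 0.91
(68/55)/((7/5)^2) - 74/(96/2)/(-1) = 2.17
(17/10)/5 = 17/50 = 0.34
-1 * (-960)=960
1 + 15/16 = 31/16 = 1.94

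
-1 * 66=-66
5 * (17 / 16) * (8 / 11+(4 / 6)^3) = 1615 / 297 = 5.44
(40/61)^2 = 1600/3721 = 0.43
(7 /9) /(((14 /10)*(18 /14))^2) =175 /729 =0.24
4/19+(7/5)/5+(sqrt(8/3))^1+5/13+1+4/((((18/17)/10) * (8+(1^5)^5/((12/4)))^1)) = 2 * sqrt(6)/3+118717/18525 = 8.04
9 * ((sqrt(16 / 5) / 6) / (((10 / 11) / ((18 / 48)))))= 99 * sqrt(5) / 200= 1.11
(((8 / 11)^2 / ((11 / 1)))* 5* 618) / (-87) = -65920 / 38599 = -1.71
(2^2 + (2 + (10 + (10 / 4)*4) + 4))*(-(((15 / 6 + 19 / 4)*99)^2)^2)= -1019116959823215 / 128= -7961851248618.87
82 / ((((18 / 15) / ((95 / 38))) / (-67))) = -68675 / 6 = -11445.83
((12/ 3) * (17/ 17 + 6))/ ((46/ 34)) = 476/ 23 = 20.70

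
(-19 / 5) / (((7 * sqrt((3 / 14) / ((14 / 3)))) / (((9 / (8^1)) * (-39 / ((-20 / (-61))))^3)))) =767464298523 / 160000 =4796651.87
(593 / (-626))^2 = 351649 / 391876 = 0.90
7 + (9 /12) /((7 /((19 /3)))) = 215 /28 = 7.68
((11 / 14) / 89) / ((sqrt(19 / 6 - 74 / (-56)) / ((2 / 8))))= 11*sqrt(7917) / 939484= 0.00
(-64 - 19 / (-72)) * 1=-4589 / 72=-63.74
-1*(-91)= 91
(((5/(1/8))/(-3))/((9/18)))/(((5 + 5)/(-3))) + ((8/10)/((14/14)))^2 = 8.64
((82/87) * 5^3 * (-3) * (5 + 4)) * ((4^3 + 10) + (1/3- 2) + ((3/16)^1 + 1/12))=-53581875/232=-230956.36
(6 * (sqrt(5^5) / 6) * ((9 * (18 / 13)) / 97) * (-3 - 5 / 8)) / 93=-19575 * sqrt(5) / 156364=-0.28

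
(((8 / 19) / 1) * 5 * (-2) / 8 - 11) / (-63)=73 / 399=0.18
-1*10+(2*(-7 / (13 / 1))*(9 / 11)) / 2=-1493 / 143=-10.44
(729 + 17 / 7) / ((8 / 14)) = 1280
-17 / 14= -1.21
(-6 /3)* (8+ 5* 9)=-106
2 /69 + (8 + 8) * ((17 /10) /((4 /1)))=2356 /345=6.83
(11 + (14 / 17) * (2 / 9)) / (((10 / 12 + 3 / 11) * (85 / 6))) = 75284 / 105485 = 0.71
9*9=81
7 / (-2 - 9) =-7 / 11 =-0.64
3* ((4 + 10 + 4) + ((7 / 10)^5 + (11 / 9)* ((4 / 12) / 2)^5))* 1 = 993347821 / 18225000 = 54.50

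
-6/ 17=-0.35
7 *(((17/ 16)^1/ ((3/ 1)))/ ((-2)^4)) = 119/ 768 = 0.15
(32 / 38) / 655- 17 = -211549 / 12445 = -17.00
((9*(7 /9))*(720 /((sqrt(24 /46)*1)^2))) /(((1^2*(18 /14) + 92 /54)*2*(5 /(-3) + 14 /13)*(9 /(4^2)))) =-550368 /113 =-4870.51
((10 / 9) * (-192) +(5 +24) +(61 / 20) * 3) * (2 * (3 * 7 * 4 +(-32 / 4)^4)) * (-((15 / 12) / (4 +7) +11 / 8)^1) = 26161879 / 12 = 2180156.58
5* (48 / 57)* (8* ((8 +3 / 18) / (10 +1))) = 15680 / 627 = 25.01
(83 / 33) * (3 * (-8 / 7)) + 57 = 3725 / 77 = 48.38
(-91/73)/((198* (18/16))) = -364/65043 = -0.01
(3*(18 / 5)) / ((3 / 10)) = 36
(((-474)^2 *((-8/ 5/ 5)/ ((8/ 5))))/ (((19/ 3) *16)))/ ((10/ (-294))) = 24770529/ 1900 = 13037.12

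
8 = 8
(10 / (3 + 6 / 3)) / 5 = 2 / 5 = 0.40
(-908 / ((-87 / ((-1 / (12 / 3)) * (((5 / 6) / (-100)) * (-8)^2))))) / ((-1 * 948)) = -454 / 309285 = -0.00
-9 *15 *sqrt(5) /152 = -135 *sqrt(5) /152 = -1.99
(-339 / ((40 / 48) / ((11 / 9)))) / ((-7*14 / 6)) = 7458 / 245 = 30.44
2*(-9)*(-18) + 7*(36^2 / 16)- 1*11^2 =770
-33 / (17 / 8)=-264 / 17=-15.53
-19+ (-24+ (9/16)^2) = -10927/256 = -42.68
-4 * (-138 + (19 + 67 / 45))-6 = 20882 / 45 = 464.04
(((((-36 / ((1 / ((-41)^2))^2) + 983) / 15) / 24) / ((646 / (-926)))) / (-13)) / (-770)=40.46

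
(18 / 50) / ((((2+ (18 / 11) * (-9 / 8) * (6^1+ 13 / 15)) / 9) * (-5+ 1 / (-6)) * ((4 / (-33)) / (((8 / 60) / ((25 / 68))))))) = -7997616 / 45356875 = -0.18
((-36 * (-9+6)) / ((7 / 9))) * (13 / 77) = 23.44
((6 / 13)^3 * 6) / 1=1296 / 2197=0.59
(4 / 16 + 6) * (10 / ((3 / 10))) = 625 / 3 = 208.33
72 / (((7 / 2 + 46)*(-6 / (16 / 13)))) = -128 / 429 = -0.30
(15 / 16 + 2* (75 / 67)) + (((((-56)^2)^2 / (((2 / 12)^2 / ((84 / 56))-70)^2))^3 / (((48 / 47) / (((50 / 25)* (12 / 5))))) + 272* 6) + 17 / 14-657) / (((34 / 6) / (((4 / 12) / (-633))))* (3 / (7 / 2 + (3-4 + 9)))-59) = -95654920242290426994858551540968606027 / 7203791658567761794288409818160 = -13278412.92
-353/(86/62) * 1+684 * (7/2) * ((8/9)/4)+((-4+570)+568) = 60695/43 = 1411.51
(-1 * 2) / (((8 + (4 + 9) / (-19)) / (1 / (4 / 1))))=-19 / 278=-0.07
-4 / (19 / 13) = -2.74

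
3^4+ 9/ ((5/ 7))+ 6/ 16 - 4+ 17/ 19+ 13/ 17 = 1183917/ 12920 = 91.63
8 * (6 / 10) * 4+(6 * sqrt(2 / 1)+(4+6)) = 6 * sqrt(2)+146 / 5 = 37.69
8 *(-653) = -5224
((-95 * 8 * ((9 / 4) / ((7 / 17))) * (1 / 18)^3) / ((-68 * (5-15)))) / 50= -19 / 907200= -0.00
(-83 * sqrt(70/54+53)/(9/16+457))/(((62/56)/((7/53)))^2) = -51016448 * sqrt(4398)/177863995161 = -0.02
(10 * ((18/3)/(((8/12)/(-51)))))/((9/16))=-8160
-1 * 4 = -4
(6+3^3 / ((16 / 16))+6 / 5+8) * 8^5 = 6914048 / 5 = 1382809.60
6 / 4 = 3 / 2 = 1.50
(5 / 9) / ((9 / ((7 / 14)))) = 5 / 162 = 0.03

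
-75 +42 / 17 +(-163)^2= 450440 / 17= 26496.47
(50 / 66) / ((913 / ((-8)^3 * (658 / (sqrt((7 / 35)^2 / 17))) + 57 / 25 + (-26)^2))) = 16957 / 30129 - 42112000 * sqrt(17) / 30129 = -5762.40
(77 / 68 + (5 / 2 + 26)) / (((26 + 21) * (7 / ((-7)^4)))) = 691145 / 3196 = 216.25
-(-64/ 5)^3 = 262144/ 125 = 2097.15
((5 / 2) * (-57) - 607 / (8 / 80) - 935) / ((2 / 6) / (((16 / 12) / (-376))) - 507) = 14295 / 1202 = 11.89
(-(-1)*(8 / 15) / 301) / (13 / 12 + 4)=32 / 91805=0.00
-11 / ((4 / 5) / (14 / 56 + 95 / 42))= -11605 / 336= -34.54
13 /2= 6.50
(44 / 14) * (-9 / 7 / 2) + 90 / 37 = 747 / 1813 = 0.41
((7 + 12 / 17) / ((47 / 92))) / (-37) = -12052 / 29563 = -0.41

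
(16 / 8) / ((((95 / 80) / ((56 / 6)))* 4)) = 3.93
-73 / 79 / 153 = -73 / 12087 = -0.01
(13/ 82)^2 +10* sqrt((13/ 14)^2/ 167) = 169/ 6724 +65* sqrt(167)/ 1169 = 0.74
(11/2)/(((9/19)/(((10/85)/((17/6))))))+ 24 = 21226/867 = 24.48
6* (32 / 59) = 192 / 59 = 3.25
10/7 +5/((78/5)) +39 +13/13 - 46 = -2321/546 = -4.25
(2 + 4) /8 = 3 /4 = 0.75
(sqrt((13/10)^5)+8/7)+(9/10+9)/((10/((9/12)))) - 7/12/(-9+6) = 169 * sqrt(130)/1000+52411/25200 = 4.01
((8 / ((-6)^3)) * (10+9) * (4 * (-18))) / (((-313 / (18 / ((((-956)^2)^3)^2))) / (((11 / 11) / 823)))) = -57 / 9382507006848331185913972481705513058304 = -0.00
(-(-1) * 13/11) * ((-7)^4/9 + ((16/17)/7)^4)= 6259272943885/19852858179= 315.28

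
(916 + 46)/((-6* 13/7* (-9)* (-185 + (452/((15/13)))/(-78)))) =-1295/25653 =-0.05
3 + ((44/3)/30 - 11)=-338/45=-7.51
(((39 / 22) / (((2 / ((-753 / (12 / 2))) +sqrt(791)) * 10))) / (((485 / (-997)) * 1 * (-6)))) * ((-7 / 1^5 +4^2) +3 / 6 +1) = 68317431 / 5317263792500 +17147675181 * sqrt(791) / 21269055170000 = 0.02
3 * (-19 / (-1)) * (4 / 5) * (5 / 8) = 57 / 2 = 28.50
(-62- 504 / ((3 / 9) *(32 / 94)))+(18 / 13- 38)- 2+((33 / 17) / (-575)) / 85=-98122183983 / 21602750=-4542.12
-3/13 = -0.23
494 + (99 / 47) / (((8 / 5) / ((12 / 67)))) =3112697 / 6298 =494.24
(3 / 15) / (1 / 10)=2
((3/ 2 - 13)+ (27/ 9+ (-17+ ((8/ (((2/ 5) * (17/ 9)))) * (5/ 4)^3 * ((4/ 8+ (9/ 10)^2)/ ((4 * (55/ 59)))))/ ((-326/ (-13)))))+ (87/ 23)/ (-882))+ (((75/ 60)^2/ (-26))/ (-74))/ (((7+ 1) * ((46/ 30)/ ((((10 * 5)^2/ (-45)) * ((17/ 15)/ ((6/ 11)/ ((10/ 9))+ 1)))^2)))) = -86727172954164197695/ 3455748684535859712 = -25.10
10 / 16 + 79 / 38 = 2.70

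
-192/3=-64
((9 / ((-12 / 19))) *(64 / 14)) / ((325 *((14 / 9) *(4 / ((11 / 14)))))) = -5643 / 222950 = -0.03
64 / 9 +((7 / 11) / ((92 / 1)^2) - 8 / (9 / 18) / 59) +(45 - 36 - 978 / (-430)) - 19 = -0.89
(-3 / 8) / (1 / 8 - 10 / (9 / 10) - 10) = 27 / 1511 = 0.02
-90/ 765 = -2/ 17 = -0.12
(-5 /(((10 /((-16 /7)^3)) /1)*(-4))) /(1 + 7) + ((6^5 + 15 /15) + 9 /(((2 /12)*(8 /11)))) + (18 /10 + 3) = 53891223 /6860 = 7855.86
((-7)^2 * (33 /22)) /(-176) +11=3725 /352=10.58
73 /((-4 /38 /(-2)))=1387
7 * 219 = 1533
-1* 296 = -296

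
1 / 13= 0.08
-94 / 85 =-1.11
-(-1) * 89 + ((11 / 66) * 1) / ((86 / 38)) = 22981 / 258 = 89.07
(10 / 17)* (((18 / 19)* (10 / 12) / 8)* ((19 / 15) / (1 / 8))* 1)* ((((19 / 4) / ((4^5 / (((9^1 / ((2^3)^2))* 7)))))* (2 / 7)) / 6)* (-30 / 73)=-4275 / 81330176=-0.00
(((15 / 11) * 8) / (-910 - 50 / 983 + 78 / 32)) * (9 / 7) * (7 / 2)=-8493120 / 157024373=-0.05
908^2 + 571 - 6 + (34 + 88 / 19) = 15676285 / 19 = 825067.63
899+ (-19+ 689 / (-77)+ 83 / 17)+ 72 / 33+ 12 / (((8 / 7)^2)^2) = 1186469623 / 1340416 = 885.15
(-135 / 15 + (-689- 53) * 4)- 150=-3127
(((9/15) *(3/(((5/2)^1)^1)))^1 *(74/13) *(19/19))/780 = 0.01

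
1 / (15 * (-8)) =-1 / 120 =-0.01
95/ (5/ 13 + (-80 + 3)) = -1235/ 996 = -1.24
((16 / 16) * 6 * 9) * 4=216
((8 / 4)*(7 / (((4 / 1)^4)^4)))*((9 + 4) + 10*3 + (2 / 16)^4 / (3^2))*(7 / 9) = 77672497 / 712483534798848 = 0.00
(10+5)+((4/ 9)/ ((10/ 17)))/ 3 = 2059/ 135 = 15.25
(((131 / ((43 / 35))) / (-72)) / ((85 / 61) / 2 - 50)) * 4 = 55937 / 465561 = 0.12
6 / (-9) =-2 / 3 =-0.67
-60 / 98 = -30 / 49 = -0.61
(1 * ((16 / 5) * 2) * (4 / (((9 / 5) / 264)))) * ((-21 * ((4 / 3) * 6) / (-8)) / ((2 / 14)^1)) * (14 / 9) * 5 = 38635520 / 9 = 4292835.56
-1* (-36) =36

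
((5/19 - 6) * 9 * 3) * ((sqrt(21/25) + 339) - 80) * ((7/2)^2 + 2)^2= -130342527/16 - 503253 * sqrt(21)/80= -8175235.37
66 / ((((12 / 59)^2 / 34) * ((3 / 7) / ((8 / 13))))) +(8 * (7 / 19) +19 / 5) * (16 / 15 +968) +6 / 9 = 4692220064 / 55575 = 84430.41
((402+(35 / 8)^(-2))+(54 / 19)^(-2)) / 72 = 1436613049 / 257191200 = 5.59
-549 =-549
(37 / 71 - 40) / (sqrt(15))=-2803 * sqrt(15) / 1065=-10.19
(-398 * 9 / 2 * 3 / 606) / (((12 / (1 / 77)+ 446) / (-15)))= 5373 / 55348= 0.10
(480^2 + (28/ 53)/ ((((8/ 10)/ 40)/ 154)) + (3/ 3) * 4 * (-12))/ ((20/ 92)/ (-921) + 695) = 65795753712/ 195068885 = 337.29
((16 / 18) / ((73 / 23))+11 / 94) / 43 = 24523 / 2655594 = 0.01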